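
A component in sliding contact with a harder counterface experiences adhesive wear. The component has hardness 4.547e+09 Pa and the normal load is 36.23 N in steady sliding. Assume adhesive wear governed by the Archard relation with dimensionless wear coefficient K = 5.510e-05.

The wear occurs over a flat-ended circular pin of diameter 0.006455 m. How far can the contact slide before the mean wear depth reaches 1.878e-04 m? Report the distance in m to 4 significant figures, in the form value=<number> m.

value=1.400e+04 m

All working math keeps full float precision, and the intermediates are shown rounded, and one final rounding: 4 significant figures.
Convert: Contact area A = π·d²/4 = π·(0.006455 m)²/4 = 3.273e-05 m².
Collected in SI base units: W = 36.23 N, H = 4.547e+09 Pa, K = 5.510e-05.
At the depth limit, V_lim = h_lim·A = 1.878e-04 · 3.273e-05 = 6.146e-09 m³.
Sliding life L = V_lim·H/(K·W) = 6.146e-09 · 4.547e+09 / (5.510e-05 · 36.23) = 1.400e+04 m.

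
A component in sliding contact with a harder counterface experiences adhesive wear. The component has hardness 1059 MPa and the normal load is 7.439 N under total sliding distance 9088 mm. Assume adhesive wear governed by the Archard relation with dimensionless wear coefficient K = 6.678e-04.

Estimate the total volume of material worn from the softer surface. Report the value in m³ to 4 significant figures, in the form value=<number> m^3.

value=4.263e-11 m^3

The intermediates appear rounded, and every step runs at full float precision; one final rounding: four significant digits.
Path length L = 9088 mm = 9.088 m.
Hardness H = 1059 MPa = 1.059e+09 Pa.
SI base units throughout: W = 7.439 N, H = 1.059e+09 Pa, K = 6.678e-04.
Apply Archard: V = K·W·L/H = 6.678e-04 · 7.439 · 9.088 / 1.059e+09 = 4.263e-11 m³.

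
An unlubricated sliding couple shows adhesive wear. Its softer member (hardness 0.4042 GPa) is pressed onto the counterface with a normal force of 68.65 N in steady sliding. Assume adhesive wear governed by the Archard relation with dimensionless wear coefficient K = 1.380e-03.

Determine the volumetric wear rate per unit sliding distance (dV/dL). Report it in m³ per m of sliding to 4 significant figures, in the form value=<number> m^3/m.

Every step carries exact precision — the intermediates appear rounded, and a single final rounding to four significant digits.
Hardness H = 0.4042 GPa = 4.042e+08 Pa.
Collected in SI base units: W = 68.65 N, H = 4.042e+08 Pa, K = 1.380e-03.
Volumetric rate dV/dL = K·W/H (independent of L): 1.380e-03 · 68.65 / 4.042e+08 = 2.344e-10 m³/m.

value=2.344e-10 m^3/m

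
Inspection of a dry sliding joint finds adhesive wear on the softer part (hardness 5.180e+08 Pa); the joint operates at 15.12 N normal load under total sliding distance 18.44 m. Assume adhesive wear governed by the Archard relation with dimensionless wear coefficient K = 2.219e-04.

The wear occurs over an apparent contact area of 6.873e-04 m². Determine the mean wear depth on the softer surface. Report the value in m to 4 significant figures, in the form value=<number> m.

value=1.738e-07 m

The intermediates are shown rounded — all arithmetic holds full precision. Rounded once at the end, at four significant figures.
Working in SI base units: W = 15.12 N, H = 5.180e+08 Pa, K = 2.219e-04.
Archard volume V = K·W·L/H = 2.219e-04 · 15.12 · 18.44 / 5.180e+08 = 1.194e-10 m³.
Wear depth h = V/A = 1.194e-10 / 6.873e-04 = 1.738e-07 m.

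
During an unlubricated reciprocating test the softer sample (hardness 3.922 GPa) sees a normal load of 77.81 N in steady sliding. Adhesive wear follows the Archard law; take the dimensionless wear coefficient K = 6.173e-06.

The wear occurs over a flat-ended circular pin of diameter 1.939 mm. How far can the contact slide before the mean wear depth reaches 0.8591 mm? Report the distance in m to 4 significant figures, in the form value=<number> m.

value=2.071e+04 m

The computation carries exact precision — intermediates are displayed rounded, and rounded once at the end, at 4 significant figures.
Hardness H = 3.922 GPa = 3.922e+09 Pa.
Pin diameter d = 1.939 mm = 0.001939 m. Contact area A = π·d²/4 = π·(0.001939 m)²/4 = 2.953e-06 m².
Depth limit h_lim = 0.8591 mm = 8.591e-04 m.
Expressed in SI base units: W = 77.81 N, H = 3.922e+09 Pa, K = 6.173e-06.
Volume at the limit: V_lim = h_lim·A = 8.591e-04 · 2.953e-06 = 2.537e-09 m³.
Sliding life L = V_lim·H/(K·W) = 2.537e-09 · 3.922e+09 / (6.173e-06 · 77.81) = 2.071e+04 m.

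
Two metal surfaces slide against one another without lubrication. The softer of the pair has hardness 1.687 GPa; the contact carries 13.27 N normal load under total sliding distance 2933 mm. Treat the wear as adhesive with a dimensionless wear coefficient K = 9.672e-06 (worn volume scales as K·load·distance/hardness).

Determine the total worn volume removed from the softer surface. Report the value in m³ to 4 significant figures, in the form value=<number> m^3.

Intermediate values are printed rounded — every step maintains full precision. Rounded once at the end: four significant figures.
Convert: Total distance L = 2933 mm = 2.933 m.
Convert: Hardness H = 1.687 GPa = 1.687e+09 Pa.
SI base units throughout: W = 13.27 N, H = 1.687e+09 Pa, K = 9.672e-06.
Apply Archard: V = K·W·L/H = 9.672e-06 · 13.27 · 2.933 / 1.687e+09 = 2.231e-13 m³.

value=2.231e-13 m^3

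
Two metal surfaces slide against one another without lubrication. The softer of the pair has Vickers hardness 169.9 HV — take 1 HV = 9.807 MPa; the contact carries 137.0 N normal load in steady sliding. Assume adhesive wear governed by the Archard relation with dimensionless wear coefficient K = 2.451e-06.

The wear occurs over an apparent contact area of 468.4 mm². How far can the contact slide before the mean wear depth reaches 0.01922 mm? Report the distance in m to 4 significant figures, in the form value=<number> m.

value=4.467e+04 m

Quoted intermediates are rounded. The algebra maintains full float precision. Rounded just once: four significant figures.
Hardness H = 169.9 HV × 9.807 MPa/HV = 1666 MPa = 1.666e+09 Pa.
Contact area A = 468.4 mm² = 4.684e-04 m².
Depth limit h_lim = 0.01922 mm = 1.922e-05 m.
SI base units throughout: W = 137.0 N, H = 1.666e+09 Pa, K = 2.451e-06.
Limit volume V_lim = h_lim·A = 1.922e-05 · 4.684e-04 = 9.003e-09 m³.
Sliding life L = V_lim·H/(K·W) = 9.003e-09 · 1.666e+09 / (2.451e-06 · 137.0) = 4.467e+04 m.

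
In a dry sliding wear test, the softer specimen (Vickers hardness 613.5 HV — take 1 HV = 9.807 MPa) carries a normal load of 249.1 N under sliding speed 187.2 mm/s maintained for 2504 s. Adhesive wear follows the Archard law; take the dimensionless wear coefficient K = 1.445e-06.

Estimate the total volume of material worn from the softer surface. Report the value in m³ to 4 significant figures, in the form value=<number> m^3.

value=2.804e-11 m^3

Intermediate values are shown rounded — all arithmetic runs at full precision, and rounded just once, at four significant figures.
Convert: Sliding speed v = 187.2 mm/s = 0.1872 m/s. Distance L = v·t = 0.1872 m/s × 2504 s = 468.7 m.
Convert: Hardness H = 613.5 HV × 9.807 MPa/HV = 6017 MPa = 6.017e+09 Pa.
As SI base values: W = 249.1 N, H = 6.017e+09 Pa, K = 1.445e-06.
The Archard volume V = K·W·L/H = 1.445e-06 · 249.1 · 468.7 / 6.017e+09 = 2.804e-11 m³.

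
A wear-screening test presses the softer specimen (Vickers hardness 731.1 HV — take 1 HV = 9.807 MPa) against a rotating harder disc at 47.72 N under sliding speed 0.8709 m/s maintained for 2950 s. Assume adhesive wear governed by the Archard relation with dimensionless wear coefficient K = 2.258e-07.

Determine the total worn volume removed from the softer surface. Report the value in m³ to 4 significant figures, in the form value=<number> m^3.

Intermediates are shown rounded — all working math maintains exact precision, and a lone final rounding: 4 significant digits.
Distance L = v·t = 0.8709 m/s × 2950 s = 2569 m.
Hardness H = 731.1 HV × 9.807 MPa/HV = 7170 MPa = 7.170e+09 Pa.
As SI base values: W = 47.72 N, H = 7.170e+09 Pa, K = 2.258e-07.
Volume removed: V = K·W·L/H = 2.258e-07 · 47.72 · 2569 / 7.170e+09 = 3.861e-12 m³.

value=3.861e-12 m^3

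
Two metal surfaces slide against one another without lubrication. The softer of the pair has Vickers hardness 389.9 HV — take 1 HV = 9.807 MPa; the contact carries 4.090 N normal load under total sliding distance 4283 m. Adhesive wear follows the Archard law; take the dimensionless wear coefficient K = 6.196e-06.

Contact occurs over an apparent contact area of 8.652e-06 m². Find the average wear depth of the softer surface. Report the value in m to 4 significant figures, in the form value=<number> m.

All working math carries exact precision. Intermediates are printed rounded. Rounded once at the end: four significant figures.
Convert: Hardness H = 389.9 HV × 9.807 MPa/HV = 3824 MPa = 3.824e+09 Pa.
Expressed in SI base units: W = 4.090 N, H = 3.824e+09 Pa, K = 6.196e-06.
Archard relation: V = K·W·L/H = 6.196e-06 · 4.090 · 4283 / 3.824e+09 = 2.839e-11 m³.
Mean wear depth h = V/A = 2.839e-11 / 8.652e-06 = 3.281e-06 m.

value=3.281e-06 m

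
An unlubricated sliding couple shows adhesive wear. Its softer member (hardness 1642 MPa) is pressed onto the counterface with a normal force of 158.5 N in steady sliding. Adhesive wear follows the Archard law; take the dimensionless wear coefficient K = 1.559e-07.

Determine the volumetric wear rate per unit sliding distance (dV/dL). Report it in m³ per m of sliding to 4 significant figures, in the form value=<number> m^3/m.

value=1.505e-14 m^3/m

Every step carries full float precision. Displayed values are rounded — a lone final rounding to four significant figures.
Convert: Hardness H = 1642 MPa = 1.642e+09 Pa.
SI base units throughout: W = 158.5 N, H = 1.642e+09 Pa, K = 1.559e-07.
Wear rate dV/dL = K·W/H (independent of L): 1.559e-07 · 158.5 / 1.642e+09 = 1.505e-14 m³/m.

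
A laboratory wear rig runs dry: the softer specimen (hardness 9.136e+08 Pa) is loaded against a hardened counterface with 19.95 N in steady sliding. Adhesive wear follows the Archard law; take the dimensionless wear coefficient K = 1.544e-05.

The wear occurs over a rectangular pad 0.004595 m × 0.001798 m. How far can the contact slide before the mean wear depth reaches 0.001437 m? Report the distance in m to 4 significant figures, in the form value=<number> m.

value=3.521e+04 m

The computation keeps full float precision. Displayed values are rounded, and rounded just once to 4 significant figures.
Convert: Contact area A = 0.004595 m × 0.001798 m = 8.262e-06 m².
In SI base units, W = 19.95 N, H = 9.136e+08 Pa, K = 1.544e-05.
Volume at the limit: V_lim = h_lim·A = 0.001437 · 8.262e-06 = 1.187e-08 m³.
Life L = V_lim·H/(K·W) = 1.187e-08 · 9.136e+08 / (1.544e-05 · 19.95) = 3.521e+04 m.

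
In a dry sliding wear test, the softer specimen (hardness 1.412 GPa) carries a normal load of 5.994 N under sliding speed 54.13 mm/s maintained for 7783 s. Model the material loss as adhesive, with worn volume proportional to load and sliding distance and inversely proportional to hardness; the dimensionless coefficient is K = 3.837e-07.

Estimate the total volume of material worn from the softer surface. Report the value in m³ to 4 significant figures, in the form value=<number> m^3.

value=6.862e-13 m^3

The algebra maintains exact precision — quoted intermediates are rounded; rounded once at the end to 4 significant figures.
Sliding speed v = 54.13 mm/s = 0.05413 m/s. Sliding distance L = v·t = 0.05413 m/s × 7783 s = 421.3 m.
Hardness H = 1.412 GPa = 1.412e+09 Pa.
Restated in SI base units: W = 5.994 N, H = 1.412e+09 Pa, K = 3.837e-07.
Archard volume V = K·W·L/H = 3.837e-07 · 5.994 · 421.3 / 1.412e+09 = 6.862e-13 m³.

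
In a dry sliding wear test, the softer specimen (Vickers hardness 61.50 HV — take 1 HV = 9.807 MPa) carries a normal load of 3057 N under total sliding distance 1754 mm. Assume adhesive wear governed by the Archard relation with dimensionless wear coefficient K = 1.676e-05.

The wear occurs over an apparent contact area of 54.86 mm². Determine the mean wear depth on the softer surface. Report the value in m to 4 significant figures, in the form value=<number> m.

value=2.716e-06 m

Every step holds full float precision — displayed values are rounded; rounded once at the end, at four significant digits.
Distance covered L = 1754 mm = 1.754 m.
Hardness H = 61.50 HV × 9.807 MPa/HV = 603.1 MPa = 6.031e+08 Pa.
Contact area A = 54.86 mm² = 5.486e-05 m².
In SI base units: W = 3057 N, H = 6.031e+08 Pa, K = 1.676e-05.
Archard volume V = K·W·L/H = 1.676e-05 · 3057 · 1.754 / 6.031e+08 = 1.490e-10 m³.
Mean depth h = V/A = 1.490e-10 / 5.486e-05 = 2.716e-06 m.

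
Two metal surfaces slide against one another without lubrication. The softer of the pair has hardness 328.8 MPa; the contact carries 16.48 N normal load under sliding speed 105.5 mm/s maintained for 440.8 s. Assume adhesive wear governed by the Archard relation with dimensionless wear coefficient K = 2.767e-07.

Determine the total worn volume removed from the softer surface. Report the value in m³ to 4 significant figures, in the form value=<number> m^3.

Every step runs at full precision, and shown intermediates are rounded. Rounded just once to four significant digits.
Sliding speed v = 105.5 mm/s = 0.1055 m/s. Distance covered L = v·t = 0.1055 m/s × 440.8 s = 46.50 m.
Hardness H = 328.8 MPa = 3.288e+08 Pa.
In SI base units, W = 16.48 N, H = 3.288e+08 Pa, K = 2.767e-07.
Apply Archard: V = K·W·L/H = 2.767e-07 · 16.48 · 46.50 / 3.288e+08 = 6.450e-13 m³.

value=6.450e-13 m^3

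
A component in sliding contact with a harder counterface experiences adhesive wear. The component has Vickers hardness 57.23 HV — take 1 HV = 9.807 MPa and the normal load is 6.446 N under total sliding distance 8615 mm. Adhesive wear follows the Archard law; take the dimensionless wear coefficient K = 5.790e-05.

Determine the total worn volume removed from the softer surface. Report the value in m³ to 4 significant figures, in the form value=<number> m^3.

All arithmetic carries exact precision, and the intermediates are displayed rounded; rounded once at the end: 4 significant figures.
Convert: Path length L = 8615 mm = 8.615 m.
Convert: Hardness H = 57.23 HV × 9.807 MPa/HV = 561.3 MPa = 5.613e+08 Pa.
In SI base units, W = 6.446 N, H = 5.613e+08 Pa, K = 5.790e-05.
Archard volume V = K·W·L/H = 5.790e-05 · 6.446 · 8.615 / 5.613e+08 = 5.729e-12 m³.

value=5.729e-12 m^3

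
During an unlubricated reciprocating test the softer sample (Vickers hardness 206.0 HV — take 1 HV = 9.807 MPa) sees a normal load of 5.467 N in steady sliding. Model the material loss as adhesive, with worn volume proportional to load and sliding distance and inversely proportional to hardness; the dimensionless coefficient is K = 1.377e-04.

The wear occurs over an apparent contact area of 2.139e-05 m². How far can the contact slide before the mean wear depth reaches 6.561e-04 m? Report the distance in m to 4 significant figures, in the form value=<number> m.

The computation maintains full float precision. Intermediates appear rounded; one last rounding to 4 significant figures.
Hardness H = 206.0 HV × 9.807 MPa/HV = 2020 MPa = 2.020e+09 Pa.
SI base units throughout: W = 5.467 N, H = 2.020e+09 Pa, K = 1.377e-04.
Volume at the limit: V_lim = h_lim·A = 6.561e-04 · 2.139e-05 = 1.403e-08 m³.
So the life L = V_lim·H/(K·W) = 1.403e-08 · 2.020e+09 / (1.377e-04 · 5.467) = 3.766e+04 m.

value=3.766e+04 m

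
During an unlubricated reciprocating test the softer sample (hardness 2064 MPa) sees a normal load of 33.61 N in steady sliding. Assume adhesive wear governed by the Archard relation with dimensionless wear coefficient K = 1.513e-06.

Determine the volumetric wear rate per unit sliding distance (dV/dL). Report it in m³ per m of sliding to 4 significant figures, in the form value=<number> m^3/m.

The algebra runs at exact precision, and intermediate values appear rounded, and a single final rounding: four significant digits.
Hardness H = 2064 MPa = 2.064e+09 Pa.
As SI base values: W = 33.61 N, H = 2.064e+09 Pa, K = 1.513e-06.
Sliding wear rate dV/dL = K·W/H, per unit distance: 1.513e-06 · 33.61 / 2.064e+09 = 2.464e-14 m³/m.

value=2.464e-14 m^3/m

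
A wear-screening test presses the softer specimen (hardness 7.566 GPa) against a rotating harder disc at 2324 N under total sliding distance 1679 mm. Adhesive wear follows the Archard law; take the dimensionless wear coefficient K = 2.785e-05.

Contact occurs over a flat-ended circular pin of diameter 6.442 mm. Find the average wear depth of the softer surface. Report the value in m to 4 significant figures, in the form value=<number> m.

Every step runs at full precision; displayed values are rounded, and one last rounding: four significant digits.
Convert: Distance L = 1679 mm = 1.679 m.
Convert: Hardness H = 7.566 GPa = 7.566e+09 Pa.
Convert: Pin diameter d = 6.442 mm = 0.006442 m. Contact area A = π·d²/4 = π·(0.006442 m)²/4 = 3.259e-05 m².
As SI base values: W = 2324 N, H = 7.566e+09 Pa, K = 2.785e-05.
Volume removed: V = K·W·L/H = 2.785e-05 · 2324 · 1.679 / 7.566e+09 = 1.436e-11 m³.
Wear depth h = V/A = 1.436e-11 / 3.259e-05 = 4.407e-07 m.

value=4.407e-07 m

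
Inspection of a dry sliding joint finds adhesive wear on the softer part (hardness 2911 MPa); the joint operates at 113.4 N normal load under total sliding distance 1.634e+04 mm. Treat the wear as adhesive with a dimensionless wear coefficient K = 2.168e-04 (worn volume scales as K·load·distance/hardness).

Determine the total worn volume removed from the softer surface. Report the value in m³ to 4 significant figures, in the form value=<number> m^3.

value=1.380e-10 m^3

The intermediates are printed rounded; all arithmetic runs at full precision — one final rounding to 4 significant digits.
Convert: Distance L = 1.634e+04 mm = 16.34 m.
Convert: Hardness H = 2911 MPa = 2.911e+09 Pa.
Working in SI base units: W = 113.4 N, H = 2.911e+09 Pa, K = 2.168e-04.
Archard volume V = K·W·L/H = 2.168e-04 · 113.4 · 16.34 / 2.911e+09 = 1.380e-10 m³.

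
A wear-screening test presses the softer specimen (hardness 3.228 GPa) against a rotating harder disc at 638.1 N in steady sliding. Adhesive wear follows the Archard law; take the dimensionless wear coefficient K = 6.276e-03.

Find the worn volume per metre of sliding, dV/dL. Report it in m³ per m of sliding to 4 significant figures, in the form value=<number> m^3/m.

The intermediates are printed rounded, and all working math runs at exact precision — one final rounding, at 4 significant digits.
Convert: Hardness H = 3.228 GPa = 3.228e+09 Pa.
Collected in SI base units: W = 638.1 N, H = 3.228e+09 Pa, K = 6.276e-03.
Sliding wear rate dV/dL = K·W/H — distance-free: 6.276e-03 · 638.1 / 3.228e+09 = 1.241e-09 m³/m.

value=1.241e-09 m^3/m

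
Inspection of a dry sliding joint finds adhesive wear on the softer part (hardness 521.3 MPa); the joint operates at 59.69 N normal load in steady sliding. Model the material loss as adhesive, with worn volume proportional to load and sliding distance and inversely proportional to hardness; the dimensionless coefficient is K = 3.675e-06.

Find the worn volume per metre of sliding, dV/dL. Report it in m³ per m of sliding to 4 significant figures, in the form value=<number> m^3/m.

value=4.208e-13 m^3/m

All working math holds full precision. Intermediate values appear rounded — one final rounding, at 4 significant digits.
Hardness H = 521.3 MPa = 5.213e+08 Pa.
As SI base values: W = 59.69 N, H = 5.213e+08 Pa, K = 3.675e-06.
Sliding wear rate dV/dL = K·W/H, so: 3.675e-06 · 59.69 / 5.213e+08 = 4.208e-13 m³/m.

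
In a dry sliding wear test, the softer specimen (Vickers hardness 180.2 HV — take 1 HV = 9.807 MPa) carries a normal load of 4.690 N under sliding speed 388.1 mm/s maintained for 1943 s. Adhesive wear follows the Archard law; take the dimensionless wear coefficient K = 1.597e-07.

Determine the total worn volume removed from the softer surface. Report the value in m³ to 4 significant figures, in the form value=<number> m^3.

value=3.196e-13 m^3

Quoted intermediates are rounded — the computation carries full float precision, and one final rounding to 4 significant digits.
Convert: Sliding speed v = 388.1 mm/s = 0.3881 m/s. The distance L = v·t = 0.3881 m/s × 1943 s = 754.1 m.
Convert: Hardness H = 180.2 HV × 9.807 MPa/HV = 1767 MPa = 1.767e+09 Pa.
Restated in SI base units: W = 4.690 N, H = 1.767e+09 Pa, K = 1.597e-07.
Archard relation: V = K·W·L/H = 1.597e-07 · 4.690 · 754.1 / 1.767e+09 = 3.196e-13 m³.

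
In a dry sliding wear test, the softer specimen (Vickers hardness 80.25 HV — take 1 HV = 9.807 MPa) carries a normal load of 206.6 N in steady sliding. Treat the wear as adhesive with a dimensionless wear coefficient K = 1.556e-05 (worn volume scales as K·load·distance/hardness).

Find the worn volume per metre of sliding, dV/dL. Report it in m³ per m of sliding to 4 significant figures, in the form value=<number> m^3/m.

Shown intermediates are rounded. Each operation runs at full precision; rounded just once: 4 significant digits.
Convert: Hardness H = 80.25 HV × 9.807 MPa/HV = 787.0 MPa = 7.870e+08 Pa.
Collected in SI base units: W = 206.6 N, H = 7.870e+08 Pa, K = 1.556e-05.
Sliding wear rate dV/dL = K·W/H (no L dependence): 1.556e-05 · 206.6 / 7.870e+08 = 4.085e-12 m³/m.

value=4.085e-12 m^3/m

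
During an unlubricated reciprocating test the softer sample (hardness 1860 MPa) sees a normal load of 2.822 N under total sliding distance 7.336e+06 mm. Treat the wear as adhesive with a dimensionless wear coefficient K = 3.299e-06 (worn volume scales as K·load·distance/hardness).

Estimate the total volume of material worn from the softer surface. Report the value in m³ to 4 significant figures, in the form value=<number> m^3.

value=3.672e-11 m^3

Intermediate values are printed rounded — all working math carries full precision; one final rounding, at four significant digits.
Sliding distance L = 7.336e+06 mm = 7336 m.
Hardness H = 1860 MPa = 1.860e+09 Pa.
As SI base values: W = 2.822 N, H = 1.860e+09 Pa, K = 3.299e-06.
The Archard volume V = K·W·L/H = 3.299e-06 · 2.822 · 7336 / 1.860e+09 = 3.672e-11 m³.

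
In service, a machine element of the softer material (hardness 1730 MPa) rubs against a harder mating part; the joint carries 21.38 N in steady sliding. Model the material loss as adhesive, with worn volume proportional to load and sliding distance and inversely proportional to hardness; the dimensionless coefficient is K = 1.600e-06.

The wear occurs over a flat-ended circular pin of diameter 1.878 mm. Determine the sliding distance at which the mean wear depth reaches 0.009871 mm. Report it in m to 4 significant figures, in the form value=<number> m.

Each operation runs at exact precision; intermediate values are displayed rounded. Rounded just once, at four significant figures.
Convert: Hardness H = 1730 MPa = 1.730e+09 Pa.
Convert: Pin diameter d = 1.878 mm = 0.001878 m. Contact area A = π·d²/4 = π·(0.001878 m)²/4 = 2.770e-06 m².
Convert: Depth limit h_lim = 0.009871 mm = 9.871e-06 m.
In SI base units: W = 21.38 N, H = 1.730e+09 Pa, K = 1.600e-06.
At the depth limit, V_lim = h_lim·A = 9.871e-06 · 2.770e-06 = 2.734e-11 m³.
Life L = V_lim·H/(K·W) = 2.734e-11 · 1.730e+09 / (1.600e-06 · 21.38) = 1383 m.

value=1383 m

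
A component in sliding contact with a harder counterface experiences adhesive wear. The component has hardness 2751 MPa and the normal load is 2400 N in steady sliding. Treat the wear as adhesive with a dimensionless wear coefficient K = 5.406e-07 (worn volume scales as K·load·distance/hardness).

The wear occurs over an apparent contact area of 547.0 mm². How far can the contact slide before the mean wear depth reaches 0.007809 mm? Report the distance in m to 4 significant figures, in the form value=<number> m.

value=9057 m

The algebra runs at full precision; quoted intermediates are rounded. Rounded just once: 4 significant digits.
Convert: Hardness H = 2751 MPa = 2.751e+09 Pa.
Convert: Contact area A = 547.0 mm² = 5.470e-04 m².
Convert: Depth limit h_lim = 0.007809 mm = 7.809e-06 m.
In SI base units, W = 2400 N, H = 2.751e+09 Pa, K = 5.406e-07.
Permissible volume V_lim = h_lim·A = 7.809e-06 · 5.470e-04 = 4.272e-09 m³.
Thus life L = V_lim·H/(K·W) = 4.272e-09 · 2.751e+09 / (5.406e-07 · 2400) = 9057 m.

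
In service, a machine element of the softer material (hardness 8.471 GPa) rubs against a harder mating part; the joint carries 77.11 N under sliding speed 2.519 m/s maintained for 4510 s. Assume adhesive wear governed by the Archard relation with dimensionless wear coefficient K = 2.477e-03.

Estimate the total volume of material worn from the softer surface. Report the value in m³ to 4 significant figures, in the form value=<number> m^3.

All arithmetic holds exact precision — displayed values are rounded, and a lone final rounding: four significant digits.
Convert: Distance L = v·t = 2.519 m/s × 4510 s = 1.136e+04 m.
Convert: Hardness H = 8.471 GPa = 8.471e+09 Pa.
In SI base units, W = 77.11 N, H = 8.471e+09 Pa, K = 2.477e-03.
Volume removed: V = K·W·L/H = 2.477e-03 · 77.11 · 1.136e+04 / 8.471e+09 = 2.562e-07 m³.

value=2.562e-07 m^3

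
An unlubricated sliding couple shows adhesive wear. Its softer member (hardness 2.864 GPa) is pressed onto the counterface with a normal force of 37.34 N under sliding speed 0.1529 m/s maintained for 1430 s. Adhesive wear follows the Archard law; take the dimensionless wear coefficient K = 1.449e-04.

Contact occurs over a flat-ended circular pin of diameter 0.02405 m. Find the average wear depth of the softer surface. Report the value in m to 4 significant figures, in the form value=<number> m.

All arithmetic carries full precision; intermediate values are shown rounded; a lone final rounding, at four significant digits.
Convert: Distance L = v·t = 0.1529 m/s × 1430 s = 218.6 m.
Convert: Hardness H = 2.864 GPa = 2.864e+09 Pa.
Convert: Contact area A = π·d²/4 = π·(0.02405 m)²/4 = 4.543e-04 m².
Working in SI base units: W = 37.34 N, H = 2.864e+09 Pa, K = 1.449e-04.
Archard volume V = K·W·L/H = 1.449e-04 · 37.34 · 218.6 / 2.864e+09 = 4.131e-10 m³.
Average depth h = V/A = 4.131e-10 / 4.543e-04 = 9.093e-07 m.

value=9.093e-07 m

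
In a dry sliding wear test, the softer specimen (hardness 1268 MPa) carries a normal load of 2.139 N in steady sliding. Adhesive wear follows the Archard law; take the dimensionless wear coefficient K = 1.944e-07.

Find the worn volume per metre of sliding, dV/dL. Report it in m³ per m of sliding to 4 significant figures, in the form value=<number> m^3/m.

value=3.279e-16 m^3/m

The intermediates are displayed rounded — the computation keeps full precision; a single final rounding to 4 significant figures.
Hardness H = 1268 MPa = 1.268e+09 Pa.
In SI base units, W = 2.139 N, H = 1.268e+09 Pa, K = 1.944e-07.
The wear rate dV/dL = K·W/H, per unit distance: 1.944e-07 · 2.139 / 1.268e+09 = 3.279e-16 m³/m.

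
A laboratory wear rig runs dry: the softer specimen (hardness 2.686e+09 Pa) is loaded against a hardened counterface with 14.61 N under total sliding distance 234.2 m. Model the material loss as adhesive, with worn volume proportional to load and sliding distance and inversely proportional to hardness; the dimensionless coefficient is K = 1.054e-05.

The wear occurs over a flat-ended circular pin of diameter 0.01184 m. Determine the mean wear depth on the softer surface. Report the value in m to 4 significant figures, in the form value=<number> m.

Displayed values are rounded; all arithmetic carries exact precision. Rounded just once to 4 significant figures.
Convert: Contact area A = π·d²/4 = π·(0.01184 m)²/4 = 1.101e-04 m².
In SI base units: W = 14.61 N, H = 2.686e+09 Pa, K = 1.054e-05.
Worn volume V = K·W·L/H = 1.054e-05 · 14.61 · 234.2 / 2.686e+09 = 1.343e-11 m³.
Average depth h = V/A = 1.343e-11 / 1.101e-04 = 1.219e-07 m.

value=1.219e-07 m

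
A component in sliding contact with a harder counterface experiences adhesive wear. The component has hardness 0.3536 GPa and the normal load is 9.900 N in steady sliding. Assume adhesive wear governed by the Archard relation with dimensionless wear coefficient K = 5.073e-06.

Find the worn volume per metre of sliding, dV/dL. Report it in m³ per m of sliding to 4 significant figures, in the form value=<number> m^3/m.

value=1.420e-13 m^3/m

All arithmetic carries full precision; intermediate values appear rounded, and a single final rounding to 4 significant digits.
Hardness H = 0.3536 GPa = 3.536e+08 Pa.
As SI base values: W = 9.900 N, H = 3.536e+08 Pa, K = 5.073e-06.
The wear rate dV/dL = K·W/H: 5.073e-06 · 9.900 / 3.536e+08 = 1.420e-13 m³/m.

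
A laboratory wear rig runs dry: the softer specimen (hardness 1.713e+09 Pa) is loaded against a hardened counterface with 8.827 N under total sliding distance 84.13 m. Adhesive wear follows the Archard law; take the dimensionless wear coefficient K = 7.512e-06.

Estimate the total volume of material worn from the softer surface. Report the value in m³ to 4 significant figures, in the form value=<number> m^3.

value=3.257e-12 m^3

The computation holds full precision. Intermediates are printed rounded, and a single final rounding: 4 significant figures.
In SI base units, W = 8.827 N, H = 1.713e+09 Pa, K = 7.512e-06.
Archard relation: V = K·W·L/H = 7.512e-06 · 8.827 · 84.13 / 1.713e+09 = 3.257e-12 m³.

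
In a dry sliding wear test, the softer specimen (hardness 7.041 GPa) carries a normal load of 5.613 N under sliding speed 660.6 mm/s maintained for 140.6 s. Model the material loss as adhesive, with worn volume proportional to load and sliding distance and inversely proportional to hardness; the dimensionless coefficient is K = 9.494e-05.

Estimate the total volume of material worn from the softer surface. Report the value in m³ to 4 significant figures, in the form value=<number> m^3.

Every step holds full precision, and the intermediates appear rounded, and one final rounding to 4 significant digits.
Sliding speed v = 660.6 mm/s = 0.6606 m/s. Path length L = v·t = 0.6606 m/s × 140.6 s = 92.88 m.
Hardness H = 7.041 GPa = 7.041e+09 Pa.
Expressed in SI base units: W = 5.613 N, H = 7.041e+09 Pa, K = 9.494e-05.
The Archard volume V = K·W·L/H = 9.494e-05 · 5.613 · 92.88 / 7.041e+09 = 7.030e-12 m³.

value=7.030e-12 m^3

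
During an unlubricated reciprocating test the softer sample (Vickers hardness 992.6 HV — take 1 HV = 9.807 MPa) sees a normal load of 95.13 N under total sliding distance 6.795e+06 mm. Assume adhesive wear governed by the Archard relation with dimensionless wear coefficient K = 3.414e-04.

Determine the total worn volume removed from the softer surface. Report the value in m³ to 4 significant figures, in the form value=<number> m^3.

value=2.267e-08 m^3

The intermediates are shown rounded. Each operation holds full float precision. Rounded once at the end, at four significant figures.
Convert: Total distance L = 6.795e+06 mm = 6795 m.
Convert: Hardness H = 992.6 HV × 9.807 MPa/HV = 9734 MPa = 9.734e+09 Pa.
In SI base units, W = 95.13 N, H = 9.734e+09 Pa, K = 3.414e-04.
Volume removed: V = K·W·L/H = 3.414e-04 · 95.13 · 6795 / 9.734e+09 = 2.267e-08 m³.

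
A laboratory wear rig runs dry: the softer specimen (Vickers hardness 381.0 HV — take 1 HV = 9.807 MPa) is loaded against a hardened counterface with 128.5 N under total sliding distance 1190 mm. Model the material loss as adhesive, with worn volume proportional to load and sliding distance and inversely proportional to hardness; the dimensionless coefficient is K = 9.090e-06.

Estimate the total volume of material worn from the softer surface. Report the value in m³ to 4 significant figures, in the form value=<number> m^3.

All arithmetic maintains full float precision; the intermediates are printed rounded. Rounded just once, at 4 significant figures.
Convert: Distance covered L = 1190 mm = 1.190 m.
Convert: Hardness H = 381.0 HV × 9.807 MPa/HV = 3736 MPa = 3.736e+09 Pa.
In SI base units, W = 128.5 N, H = 3.736e+09 Pa, K = 9.090e-06.
By Archard's law, V = K·W·L/H = 9.090e-06 · 128.5 · 1.190 / 3.736e+09 = 3.720e-13 m³.

value=3.720e-13 m^3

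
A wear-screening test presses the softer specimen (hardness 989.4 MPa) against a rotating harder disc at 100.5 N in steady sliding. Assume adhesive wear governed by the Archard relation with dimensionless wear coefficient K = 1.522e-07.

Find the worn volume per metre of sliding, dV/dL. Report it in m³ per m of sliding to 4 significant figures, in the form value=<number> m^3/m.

value=1.546e-14 m^3/m

Displayed values are rounded. All working math carries full precision — one last rounding to 4 significant digits.
Convert: Hardness H = 989.4 MPa = 9.894e+08 Pa.
Collected in SI base units: W = 100.5 N, H = 9.894e+08 Pa, K = 1.522e-07.
Wear rate dV/dL = K·W/H (no L dependence): 1.522e-07 · 100.5 / 9.894e+08 = 1.546e-14 m³/m.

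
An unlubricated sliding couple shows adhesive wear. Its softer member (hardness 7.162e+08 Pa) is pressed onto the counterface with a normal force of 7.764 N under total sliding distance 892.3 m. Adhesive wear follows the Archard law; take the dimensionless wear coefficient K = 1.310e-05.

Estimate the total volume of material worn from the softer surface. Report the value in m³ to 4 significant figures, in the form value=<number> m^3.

All working math runs at full float precision — intermediate values are displayed rounded — one last rounding, at four significant digits.
Working in SI base units: W = 7.764 N, H = 7.162e+08 Pa, K = 1.310e-05.
Worn volume V = K·W·L/H = 1.310e-05 · 7.764 · 892.3 / 7.162e+08 = 1.267e-10 m³.

value=1.267e-10 m^3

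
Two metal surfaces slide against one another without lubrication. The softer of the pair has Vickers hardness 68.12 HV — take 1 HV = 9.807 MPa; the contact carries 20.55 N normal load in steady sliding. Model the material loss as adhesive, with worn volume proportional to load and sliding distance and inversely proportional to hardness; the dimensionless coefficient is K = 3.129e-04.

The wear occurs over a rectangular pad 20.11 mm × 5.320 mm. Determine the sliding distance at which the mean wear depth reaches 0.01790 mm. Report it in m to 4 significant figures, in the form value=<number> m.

The algebra keeps exact precision. Quoted intermediates are rounded, and rounded once at the end, at 4 significant figures.
Hardness H = 68.12 HV × 9.807 MPa/HV = 668.1 MPa = 6.681e+08 Pa.
Pad sides 20.11 mm × 5.320 mm = 0.02011 m × 0.005320 m. Contact area A = 0.02011 m × 0.005320 m = 1.070e-04 m².
Depth limit h_lim = 0.01790 mm = 1.790e-05 m.
Expressed in SI base units: W = 20.55 N, H = 6.681e+08 Pa, K = 3.129e-04.
Permissible volume V_lim = h_lim·A = 1.790e-05 · 1.070e-04 = 1.915e-09 m³.
Sliding life L = V_lim·H/(K·W) = 1.915e-09 · 6.681e+08 / (3.129e-04 · 20.55) = 199.0 m.

value=199.0 m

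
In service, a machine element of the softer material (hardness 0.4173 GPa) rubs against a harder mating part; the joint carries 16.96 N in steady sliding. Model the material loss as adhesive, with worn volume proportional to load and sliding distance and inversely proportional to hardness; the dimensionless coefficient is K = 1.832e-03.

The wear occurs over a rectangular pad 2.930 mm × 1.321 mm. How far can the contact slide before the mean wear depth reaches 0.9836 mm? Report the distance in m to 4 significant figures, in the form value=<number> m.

Intermediate values are printed rounded. Each operation keeps full precision; rounded once at the end, at 4 significant digits.
Hardness H = 0.4173 GPa = 4.173e+08 Pa.
Pad sides 2.930 mm × 1.321 mm = 0.002930 m × 0.001321 m. Contact area A = 0.002930 m × 0.001321 m = 3.871e-06 m².
Depth limit h_lim = 0.9836 mm = 9.836e-04 m.
SI base units throughout: W = 16.96 N, H = 4.173e+08 Pa, K = 1.832e-03.
Limit volume V_lim = h_lim·A = 9.836e-04 · 3.871e-06 = 3.807e-09 m³.
Life L = V_lim·H/(K·W) = 3.807e-09 · 4.173e+08 / (1.832e-03 · 16.96) = 51.13 m.

value=51.13 m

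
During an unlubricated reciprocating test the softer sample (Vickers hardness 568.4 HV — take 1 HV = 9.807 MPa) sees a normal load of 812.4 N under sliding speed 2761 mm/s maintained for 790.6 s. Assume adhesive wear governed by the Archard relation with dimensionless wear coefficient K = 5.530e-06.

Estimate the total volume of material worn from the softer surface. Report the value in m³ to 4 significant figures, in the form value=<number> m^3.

Shown intermediates are rounded — all working math maintains full float precision — rounded once at the end, at 4 significant figures.
Sliding speed v = 2761 mm/s = 2.761 m/s. Total distance L = v·t = 2.761 m/s × 790.6 s = 2183 m.
Hardness H = 568.4 HV × 9.807 MPa/HV = 5574 MPa = 5.574e+09 Pa.
As SI base values: W = 812.4 N, H = 5.574e+09 Pa, K = 5.530e-06.
Wear volume V = K·W·L/H = 5.530e-06 · 812.4 · 2183 / 5.574e+09 = 1.759e-09 m³.

value=1.759e-09 m^3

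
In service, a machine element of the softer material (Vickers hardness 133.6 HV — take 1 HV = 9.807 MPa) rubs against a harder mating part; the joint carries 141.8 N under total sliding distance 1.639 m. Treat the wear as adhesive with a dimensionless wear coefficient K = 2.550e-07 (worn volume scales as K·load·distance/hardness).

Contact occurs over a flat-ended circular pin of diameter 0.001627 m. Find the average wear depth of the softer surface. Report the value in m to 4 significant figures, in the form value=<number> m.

value=2.176e-08 m

Intermediates are shown rounded — the algebra holds full precision; a single final rounding: four significant digits.
Hardness H = 133.6 HV × 9.807 MPa/HV = 1310 MPa = 1.310e+09 Pa.
Contact area A = π·d²/4 = π·(0.001627 m)²/4 = 2.079e-06 m².
Collected in SI base units: W = 141.8 N, H = 1.310e+09 Pa, K = 2.550e-07.
The Archard volume V = K·W·L/H = 2.550e-07 · 141.8 · 1.639 / 1.310e+09 = 4.523e-14 m³.
Average depth h = V/A = 4.523e-14 / 2.079e-06 = 2.176e-08 m.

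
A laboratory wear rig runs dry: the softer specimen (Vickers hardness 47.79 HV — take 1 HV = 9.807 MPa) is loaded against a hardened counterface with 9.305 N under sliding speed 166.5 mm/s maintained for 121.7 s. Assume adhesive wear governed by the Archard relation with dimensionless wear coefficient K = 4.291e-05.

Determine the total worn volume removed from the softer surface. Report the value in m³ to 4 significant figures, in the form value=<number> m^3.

value=1.726e-11 m^3

Intermediate values appear rounded — all working math holds full float precision. Rounded just once to four significant digits.
Sliding speed v = 166.5 mm/s = 0.1665 m/s. The distance L = v·t = 0.1665 m/s × 121.7 s = 20.26 m.
Hardness H = 47.79 HV × 9.807 MPa/HV = 468.7 MPa = 4.687e+08 Pa.
Expressed in SI base units: W = 9.305 N, H = 4.687e+08 Pa, K = 4.291e-05.
Apply Archard: V = K·W·L/H = 4.291e-05 · 9.305 · 20.26 / 4.687e+08 = 1.726e-11 m³.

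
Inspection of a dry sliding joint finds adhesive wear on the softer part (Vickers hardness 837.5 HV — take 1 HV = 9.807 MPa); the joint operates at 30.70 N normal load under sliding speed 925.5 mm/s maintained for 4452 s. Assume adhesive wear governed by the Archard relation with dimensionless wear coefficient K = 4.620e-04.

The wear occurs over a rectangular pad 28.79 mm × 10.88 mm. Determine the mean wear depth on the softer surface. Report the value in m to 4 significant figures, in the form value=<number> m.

value=2.272e-05 m

The intermediates are displayed rounded — all arithmetic runs at exact precision, and a lone final rounding to four significant figures.
Convert: Sliding speed v = 925.5 mm/s = 0.9255 m/s. Distance L = v·t = 0.9255 m/s × 4452 s = 4120 m.
Convert: Hardness H = 837.5 HV × 9.807 MPa/HV = 8213 MPa = 8.213e+09 Pa.
Convert: Pad sides 28.79 mm × 10.88 mm = 0.02879 m × 0.01088 m. Contact area A = 0.02879 m × 0.01088 m = 3.132e-04 m².
In SI base units: W = 30.70 N, H = 8.213e+09 Pa, K = 4.620e-04.
Archard volume V = K·W·L/H = 4.620e-04 · 30.70 · 4120 / 8.213e+09 = 7.115e-09 m³.
Average depth h = V/A = 7.115e-09 / 3.132e-04 = 2.272e-05 m.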